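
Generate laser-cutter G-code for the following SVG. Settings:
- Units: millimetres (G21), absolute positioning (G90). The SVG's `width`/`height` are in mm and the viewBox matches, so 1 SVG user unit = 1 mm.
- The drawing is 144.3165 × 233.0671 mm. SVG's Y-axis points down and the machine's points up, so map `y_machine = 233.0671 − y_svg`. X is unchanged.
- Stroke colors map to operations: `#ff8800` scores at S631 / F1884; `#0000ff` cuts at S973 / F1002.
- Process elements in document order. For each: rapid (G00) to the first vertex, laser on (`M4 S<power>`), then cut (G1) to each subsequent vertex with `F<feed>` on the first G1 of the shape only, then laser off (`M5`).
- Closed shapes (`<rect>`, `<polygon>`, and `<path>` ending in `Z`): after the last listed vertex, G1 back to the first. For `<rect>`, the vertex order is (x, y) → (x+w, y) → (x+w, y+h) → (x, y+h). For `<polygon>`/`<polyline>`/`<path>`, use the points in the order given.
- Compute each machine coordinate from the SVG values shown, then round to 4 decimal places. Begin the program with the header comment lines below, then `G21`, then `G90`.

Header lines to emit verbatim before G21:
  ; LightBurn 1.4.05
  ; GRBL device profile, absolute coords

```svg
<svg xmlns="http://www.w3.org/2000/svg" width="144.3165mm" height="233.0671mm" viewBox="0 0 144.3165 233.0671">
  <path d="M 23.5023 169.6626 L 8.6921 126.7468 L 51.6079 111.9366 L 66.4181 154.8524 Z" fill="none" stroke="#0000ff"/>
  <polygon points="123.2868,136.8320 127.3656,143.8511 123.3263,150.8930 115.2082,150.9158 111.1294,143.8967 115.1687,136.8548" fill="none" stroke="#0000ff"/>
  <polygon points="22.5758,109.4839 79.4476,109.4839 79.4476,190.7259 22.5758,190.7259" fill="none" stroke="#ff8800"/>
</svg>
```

1 u = 1 mm; y_m = 233.0671 − y.

[1] `<path>` regular polygon, #0000ff→cut S973 F1002: (23.5023,63.4045) → (8.6921,106.3203) → (51.6079,121.1305) → (66.4181,78.2147) → (23.5023,63.4045) (closed)

[2] `<polygon>` regular polygon, #0000ff→cut S973 F1002: (123.2868,96.2351) → (127.3656,89.2160) → (123.3263,82.1741) → (115.2082,82.1513) → (111.1294,89.1704) → (115.1687,96.2123) → (123.2868,96.2351) (closed)

[3] `<polygon>` rectangle, #ff8800→score S631 F1884: (22.5758,123.5832) → (79.4476,123.5832) → (79.4476,42.3412) → (22.5758,42.3412) → (22.5758,123.5832) (closed)

; LightBurn 1.4.05
; GRBL device profile, absolute coords
G21
G90
G00 X23.5023 Y63.4045
M4 S973
G1 X8.6921 Y106.3203 F1002
G1 X51.6079 Y121.1305
G1 X66.4181 Y78.2147
G1 X23.5023 Y63.4045
M5
G00 X123.2868 Y96.2351
M4 S973
G1 X127.3656 Y89.2160 F1002
G1 X123.3263 Y82.1741
G1 X115.2082 Y82.1513
G1 X111.1294 Y89.1704
G1 X115.1687 Y96.2123
G1 X123.2868 Y96.2351
M5
G00 X22.5758 Y123.5832
M4 S631
G1 X79.4476 Y123.5832 F1884
G1 X79.4476 Y42.3412
G1 X22.5758 Y42.3412
G1 X22.5758 Y123.5832
M5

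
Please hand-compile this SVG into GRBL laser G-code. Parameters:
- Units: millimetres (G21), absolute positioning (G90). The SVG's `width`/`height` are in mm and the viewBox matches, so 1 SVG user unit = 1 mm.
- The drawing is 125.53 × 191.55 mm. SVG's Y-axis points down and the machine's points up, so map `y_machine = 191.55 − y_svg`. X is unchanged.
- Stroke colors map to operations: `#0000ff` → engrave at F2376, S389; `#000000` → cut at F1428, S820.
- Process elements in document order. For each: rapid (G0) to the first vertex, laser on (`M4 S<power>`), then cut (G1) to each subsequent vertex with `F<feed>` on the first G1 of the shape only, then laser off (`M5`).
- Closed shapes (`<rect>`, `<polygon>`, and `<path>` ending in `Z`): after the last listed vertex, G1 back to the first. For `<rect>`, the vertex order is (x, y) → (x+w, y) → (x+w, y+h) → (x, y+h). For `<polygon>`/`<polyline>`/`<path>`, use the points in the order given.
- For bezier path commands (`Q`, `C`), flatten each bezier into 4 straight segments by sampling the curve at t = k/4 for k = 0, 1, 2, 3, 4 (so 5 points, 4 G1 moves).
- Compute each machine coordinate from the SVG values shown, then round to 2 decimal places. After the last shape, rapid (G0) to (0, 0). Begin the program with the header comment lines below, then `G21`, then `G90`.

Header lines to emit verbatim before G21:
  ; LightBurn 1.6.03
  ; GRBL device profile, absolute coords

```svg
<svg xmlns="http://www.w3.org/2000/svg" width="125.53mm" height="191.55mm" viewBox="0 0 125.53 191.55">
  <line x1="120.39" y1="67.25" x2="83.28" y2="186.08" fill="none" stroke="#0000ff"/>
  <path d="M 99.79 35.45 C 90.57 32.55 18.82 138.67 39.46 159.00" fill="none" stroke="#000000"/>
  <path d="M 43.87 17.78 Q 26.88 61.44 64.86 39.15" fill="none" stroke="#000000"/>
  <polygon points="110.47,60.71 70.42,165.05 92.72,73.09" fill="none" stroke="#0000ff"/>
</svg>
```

Since the viewBox matches the mm dimensions, user units are millimetres directly. The only transform is the Y-flip y_m = 191.55 − y_svg.

Shape 1 is a line segment drawn with `<line>`. Its stroke #0000ff means engrave at S389, F2376. After flipping Y the toolpath is (120.39,124.30) → (83.28,5.47).

Shape 2 is a cubic bezier drawn with `<path>`. Its stroke #000000 means cut at S820, F1428. After flipping Y the toolpath is (99.79,156.10) → (83.57,140.88) → (58.43,103.04) → (38.88,60.84) → (39.46,32.55).

Shape 3 is a quadratic bezier drawn with `<path>`. Its stroke #000000 means cut at S820, F1428. After flipping Y the toolpath is (43.87,173.77) → (38.81,156.06) → (40.62,146.60) → (49.31,145.38) → (64.86,152.40).

Shape 4 is a closed polygon drawn with `<polygon>`. Its stroke #0000ff means engrave at S389, F2376. After flipping Y the toolpath is (110.47,130.84) → (70.42,26.50) → (92.72,118.46) → (110.47,130.84), returning to the start.

; LightBurn 1.6.03
; GRBL device profile, absolute coords
G21
G90
G0 X120.39 Y124.30
M4 S389
G1 X83.28 Y5.47 F2376
M5
G0 X99.79 Y156.10
M4 S820
G1 X83.57 Y140.88 F1428
G1 X58.43 Y103.04
G1 X38.88 Y60.84
G1 X39.46 Y32.55
M5
G0 X43.87 Y173.77
M4 S820
G1 X38.81 Y156.06 F1428
G1 X40.62 Y146.60
G1 X49.31 Y145.38
G1 X64.86 Y152.40
M5
G0 X110.47 Y130.84
M4 S389
G1 X70.42 Y26.50 F2376
G1 X92.72 Y118.46
G1 X110.47 Y130.84
M5
G0 X0.00 Y0.00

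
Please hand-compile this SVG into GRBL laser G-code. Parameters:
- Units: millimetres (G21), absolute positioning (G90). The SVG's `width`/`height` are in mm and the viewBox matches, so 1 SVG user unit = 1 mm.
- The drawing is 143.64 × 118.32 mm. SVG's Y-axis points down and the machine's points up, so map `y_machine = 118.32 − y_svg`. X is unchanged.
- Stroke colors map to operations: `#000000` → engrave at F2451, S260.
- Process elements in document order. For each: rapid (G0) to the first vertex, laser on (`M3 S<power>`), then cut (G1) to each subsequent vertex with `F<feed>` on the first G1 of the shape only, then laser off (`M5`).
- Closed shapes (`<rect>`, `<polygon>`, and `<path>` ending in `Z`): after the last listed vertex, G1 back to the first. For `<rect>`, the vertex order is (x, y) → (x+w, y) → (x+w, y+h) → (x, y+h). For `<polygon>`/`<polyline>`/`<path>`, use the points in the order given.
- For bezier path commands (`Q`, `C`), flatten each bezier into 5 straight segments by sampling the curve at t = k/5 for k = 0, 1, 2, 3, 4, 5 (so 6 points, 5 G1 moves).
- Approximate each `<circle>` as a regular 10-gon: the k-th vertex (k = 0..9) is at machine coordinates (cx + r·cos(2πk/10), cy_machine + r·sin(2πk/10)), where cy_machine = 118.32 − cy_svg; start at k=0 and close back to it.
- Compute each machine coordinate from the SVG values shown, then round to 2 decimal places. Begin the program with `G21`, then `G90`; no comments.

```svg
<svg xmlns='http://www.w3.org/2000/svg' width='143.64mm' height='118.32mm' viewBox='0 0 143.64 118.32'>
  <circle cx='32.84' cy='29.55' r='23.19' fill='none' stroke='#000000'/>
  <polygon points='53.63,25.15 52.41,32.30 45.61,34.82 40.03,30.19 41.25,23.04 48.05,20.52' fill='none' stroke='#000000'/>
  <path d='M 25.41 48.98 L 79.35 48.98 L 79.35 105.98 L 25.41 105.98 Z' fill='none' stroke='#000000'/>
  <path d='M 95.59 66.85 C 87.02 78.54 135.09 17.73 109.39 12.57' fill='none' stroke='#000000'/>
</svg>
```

1 u = 1 mm; y_m = 118.32 − y.

[1] `<circle>` circle, #000000→engrave S260 F2451: (56.03,88.77) → (51.60,102.40) → (40.01,110.83) → (25.67,110.83) → (14.08,102.40) → (9.65,88.77) → (14.08,75.14) → (25.67,66.71) → (40.01,66.71) → (51.60,75.14) → (56.03,88.77) (closed)

[2] `<polygon>` regular polygon, #000000→engrave S260 F2451: (53.63,93.17) → (52.41,86.02) → (45.61,83.50) → (40.03,88.13) → (41.25,95.28) → (48.05,97.80) → (53.63,93.17) (closed)

[3] `<path>` rectangle, #000000→engrave S260 F2451: (25.41,69.34) → (79.35,69.34) → (79.35,12.34) → (25.41,12.34) → (25.41,69.34) (closed)

[4] `<path>` cubic bezier, #000000→engrave S260 F2451: (95.59,51.47) → (96.20,52.13) → (104.15,64.04) → (113.17,81.05) → (117.00,97.00) → (109.39,105.75)

G21
G90
G0 X56.03 Y88.77
M3 S260
G1 X51.60 Y102.40 F2451
G1 X40.01 Y110.83
G1 X25.67 Y110.83
G1 X14.08 Y102.40
G1 X9.65 Y88.77
G1 X14.08 Y75.14
G1 X25.67 Y66.71
G1 X40.01 Y66.71
G1 X51.60 Y75.14
G1 X56.03 Y88.77
M5
G0 X53.63 Y93.17
M3 S260
G1 X52.41 Y86.02 F2451
G1 X45.61 Y83.50
G1 X40.03 Y88.13
G1 X41.25 Y95.28
G1 X48.05 Y97.80
G1 X53.63 Y93.17
M5
G0 X25.41 Y69.34
M3 S260
G1 X79.35 Y69.34 F2451
G1 X79.35 Y12.34
G1 X25.41 Y12.34
G1 X25.41 Y69.34
M5
G0 X95.59 Y51.47
M3 S260
G1 X96.20 Y52.13 F2451
G1 X104.15 Y64.04
G1 X113.17 Y81.05
G1 X117.00 Y97.00
G1 X109.39 Y105.75
M5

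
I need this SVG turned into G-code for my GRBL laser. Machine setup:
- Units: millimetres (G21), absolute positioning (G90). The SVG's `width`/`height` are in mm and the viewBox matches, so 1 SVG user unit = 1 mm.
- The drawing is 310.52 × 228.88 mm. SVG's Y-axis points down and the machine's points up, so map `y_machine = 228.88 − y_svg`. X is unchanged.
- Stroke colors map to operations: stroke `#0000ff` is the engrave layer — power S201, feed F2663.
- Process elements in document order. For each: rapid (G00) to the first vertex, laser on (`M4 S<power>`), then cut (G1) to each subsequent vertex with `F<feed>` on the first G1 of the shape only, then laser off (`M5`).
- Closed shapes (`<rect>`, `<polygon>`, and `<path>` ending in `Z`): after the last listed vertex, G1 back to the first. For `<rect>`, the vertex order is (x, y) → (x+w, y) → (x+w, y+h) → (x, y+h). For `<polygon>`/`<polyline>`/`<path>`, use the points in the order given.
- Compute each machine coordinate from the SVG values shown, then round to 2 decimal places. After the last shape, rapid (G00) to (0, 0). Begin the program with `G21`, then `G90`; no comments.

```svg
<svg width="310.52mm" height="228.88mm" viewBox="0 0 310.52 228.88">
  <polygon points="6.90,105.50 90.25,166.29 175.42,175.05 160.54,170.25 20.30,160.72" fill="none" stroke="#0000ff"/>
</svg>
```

1 u = 1 mm; y_m = 228.88 − y.

[1] `<polygon>` closed polygon, #0000ff→engrave S201 F2663: (6.90,123.38) → (90.25,62.59) → (175.42,53.83) → (160.54,58.63) → (20.30,68.16) → (6.90,123.38) (closed)

G21
G90
G00 X6.90 Y123.38
M4 S201
G1 X90.25 Y62.59 F2663
G1 X175.42 Y53.83
G1 X160.54 Y58.63
G1 X20.30 Y68.16
G1 X6.90 Y123.38
M5
G00 X0.00 Y0.00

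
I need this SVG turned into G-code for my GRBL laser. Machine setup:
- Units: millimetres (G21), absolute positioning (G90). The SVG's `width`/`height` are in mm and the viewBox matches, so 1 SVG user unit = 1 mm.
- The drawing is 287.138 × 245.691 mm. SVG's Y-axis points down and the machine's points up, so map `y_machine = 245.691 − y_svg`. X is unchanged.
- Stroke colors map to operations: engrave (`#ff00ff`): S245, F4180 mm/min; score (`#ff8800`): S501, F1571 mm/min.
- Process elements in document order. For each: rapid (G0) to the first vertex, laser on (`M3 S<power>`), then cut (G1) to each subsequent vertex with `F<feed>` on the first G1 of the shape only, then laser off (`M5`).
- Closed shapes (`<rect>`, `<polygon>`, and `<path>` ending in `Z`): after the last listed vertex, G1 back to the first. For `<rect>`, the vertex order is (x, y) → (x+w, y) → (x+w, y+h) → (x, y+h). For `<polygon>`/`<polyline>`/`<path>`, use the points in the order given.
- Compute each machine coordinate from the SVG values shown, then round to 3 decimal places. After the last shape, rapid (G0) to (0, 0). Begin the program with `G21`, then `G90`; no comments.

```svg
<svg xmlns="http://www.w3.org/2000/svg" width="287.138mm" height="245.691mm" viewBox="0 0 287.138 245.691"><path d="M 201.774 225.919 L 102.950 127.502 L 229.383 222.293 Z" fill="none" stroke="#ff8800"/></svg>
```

Since the viewBox matches the mm dimensions, user units are millimetres directly. The only transform is the Y-flip y_m = 245.691 − y_svg.

Shape 1 is a closed polygon drawn with `<path>`. Its stroke #ff8800 means score at S501, F1571. After flipping Y the toolpath is (201.774,19.772) → (102.950,118.189) → (229.383,23.398) → (201.774,19.772), returning to the start.

G21
G90
G0 X201.774 Y19.772
M3 S501
G1 X102.950 Y118.189 F1571
G1 X229.383 Y23.398
G1 X201.774 Y19.772
M5
G0 X0.000 Y0.000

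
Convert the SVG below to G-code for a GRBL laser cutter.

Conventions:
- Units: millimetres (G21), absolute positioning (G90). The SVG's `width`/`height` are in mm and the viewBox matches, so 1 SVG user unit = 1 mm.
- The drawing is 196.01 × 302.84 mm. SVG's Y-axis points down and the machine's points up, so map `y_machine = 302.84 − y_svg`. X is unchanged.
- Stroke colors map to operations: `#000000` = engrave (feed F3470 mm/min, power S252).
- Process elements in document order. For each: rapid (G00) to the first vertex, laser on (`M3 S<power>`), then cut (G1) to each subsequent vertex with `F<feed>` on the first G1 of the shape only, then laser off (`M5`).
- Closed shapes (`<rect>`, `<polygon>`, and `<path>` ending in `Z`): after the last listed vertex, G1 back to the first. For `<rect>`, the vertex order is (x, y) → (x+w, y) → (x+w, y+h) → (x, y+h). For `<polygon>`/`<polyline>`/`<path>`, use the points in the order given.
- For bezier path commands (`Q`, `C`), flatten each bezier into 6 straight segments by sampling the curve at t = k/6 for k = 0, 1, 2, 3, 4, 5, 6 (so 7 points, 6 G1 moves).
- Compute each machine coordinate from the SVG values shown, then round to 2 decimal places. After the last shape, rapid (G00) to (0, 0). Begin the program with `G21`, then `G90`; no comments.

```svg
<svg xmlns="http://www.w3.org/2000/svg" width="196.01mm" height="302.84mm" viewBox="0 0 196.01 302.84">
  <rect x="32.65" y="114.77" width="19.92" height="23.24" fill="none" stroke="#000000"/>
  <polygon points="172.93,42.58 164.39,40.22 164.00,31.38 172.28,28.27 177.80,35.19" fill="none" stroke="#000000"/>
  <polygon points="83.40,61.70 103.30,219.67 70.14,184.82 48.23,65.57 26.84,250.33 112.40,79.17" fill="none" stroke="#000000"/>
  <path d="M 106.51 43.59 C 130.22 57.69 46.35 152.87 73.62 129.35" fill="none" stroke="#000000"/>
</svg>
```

Since the viewBox matches the mm dimensions, user units are millimetres directly. The only transform is the Y-flip y_m = 302.84 − y_svg.

Shape 1 is a rectangle drawn with `<rect>`. Its stroke #000000 means engrave at S252, F3470. After flipping Y the toolpath is (32.65,188.07) → (52.57,188.07) → (52.57,164.83) → (32.65,164.83) → (32.65,188.07), returning to the start.

Shape 2 is a regular polygon drawn with `<polygon>`. Its stroke #000000 means engrave at S252, F3470. After flipping Y the toolpath is (172.93,260.26) → (164.39,262.62) → (164.00,271.46) → (172.28,274.57) → (177.80,267.65) → (172.93,260.26), returning to the start.

Shape 3 is a closed polygon drawn with `<polygon>`. Its stroke #000000 means engrave at S252, F3470. After flipping Y the toolpath is (83.40,241.14) → (103.30,83.17) → (70.14,118.02) → (48.23,237.27) → (26.84,52.51) → (112.40,223.67) → (83.40,241.14), returning to the start.

Shape 4 is a cubic bezier drawn with `<path>`. Its stroke #000000 means engrave at S252, F3470. After flipping Y the toolpath is (106.51,259.25) → (110.41,246.37) → (102.46,225.52) → (88.73,202.26) → (75.30,182.14) → (68.23,170.70) → (73.62,173.49).

G21
G90
G00 X32.65 Y188.07
M3 S252
G1 X52.57 Y188.07 F3470
G1 X52.57 Y164.83
G1 X32.65 Y164.83
G1 X32.65 Y188.07
M5
G00 X172.93 Y260.26
M3 S252
G1 X164.39 Y262.62 F3470
G1 X164.00 Y271.46
G1 X172.28 Y274.57
G1 X177.80 Y267.65
G1 X172.93 Y260.26
M5
G00 X83.40 Y241.14
M3 S252
G1 X103.30 Y83.17 F3470
G1 X70.14 Y118.02
G1 X48.23 Y237.27
G1 X26.84 Y52.51
G1 X112.40 Y223.67
G1 X83.40 Y241.14
M5
G00 X106.51 Y259.25
M3 S252
G1 X110.41 Y246.37 F3470
G1 X102.46 Y225.52
G1 X88.73 Y202.26
G1 X75.30 Y182.14
G1 X68.23 Y170.70
G1 X73.62 Y173.49
M5
G00 X0.00 Y0.00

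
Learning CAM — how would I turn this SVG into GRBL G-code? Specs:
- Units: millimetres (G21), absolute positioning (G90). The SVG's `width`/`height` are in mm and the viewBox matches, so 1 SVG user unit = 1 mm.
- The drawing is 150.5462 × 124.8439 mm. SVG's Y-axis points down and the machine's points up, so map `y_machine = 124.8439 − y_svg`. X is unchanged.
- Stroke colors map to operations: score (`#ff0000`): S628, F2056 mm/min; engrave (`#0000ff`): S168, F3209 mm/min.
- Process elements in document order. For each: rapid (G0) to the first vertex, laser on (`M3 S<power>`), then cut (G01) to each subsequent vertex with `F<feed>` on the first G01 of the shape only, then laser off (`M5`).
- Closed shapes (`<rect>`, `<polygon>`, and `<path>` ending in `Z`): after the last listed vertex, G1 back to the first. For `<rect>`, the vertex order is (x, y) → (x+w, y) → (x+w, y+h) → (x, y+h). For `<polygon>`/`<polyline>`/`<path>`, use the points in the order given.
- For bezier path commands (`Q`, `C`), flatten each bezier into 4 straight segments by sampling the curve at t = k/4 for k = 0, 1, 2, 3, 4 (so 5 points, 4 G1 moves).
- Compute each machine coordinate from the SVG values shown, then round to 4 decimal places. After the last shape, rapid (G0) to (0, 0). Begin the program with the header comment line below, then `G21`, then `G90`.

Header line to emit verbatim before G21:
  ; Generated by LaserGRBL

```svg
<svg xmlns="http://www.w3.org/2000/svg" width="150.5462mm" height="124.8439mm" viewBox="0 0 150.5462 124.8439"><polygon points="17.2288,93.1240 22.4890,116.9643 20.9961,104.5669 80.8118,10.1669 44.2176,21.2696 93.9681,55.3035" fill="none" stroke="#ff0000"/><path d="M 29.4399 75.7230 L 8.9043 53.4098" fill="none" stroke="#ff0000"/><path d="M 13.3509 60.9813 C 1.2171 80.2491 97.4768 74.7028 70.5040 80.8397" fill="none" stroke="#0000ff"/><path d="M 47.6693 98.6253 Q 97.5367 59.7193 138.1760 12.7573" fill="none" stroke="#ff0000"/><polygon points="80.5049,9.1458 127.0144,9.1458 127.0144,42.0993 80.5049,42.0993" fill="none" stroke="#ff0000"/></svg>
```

; Generated by LaserGRBL
G21
G90
G0 X17.2288 Y31.7199
M3 S628
G01 X22.4890 Y7.8796 F2056
G01 X20.9961 Y20.2770
G01 X80.8118 Y114.6770
G01 X44.2176 Y103.5743
G01 X93.9681 Y69.5404
G01 X17.2288 Y31.7199
M5
G0 X29.4399 Y49.1209
M3 S628
G01 X8.9043 Y71.4341 F2056
M5
G0 X13.3509 Y63.8626
M3 S168
G01 X20.9552 Y53.4941 F3209
G01 X47.4921 Y49.0093
G01 X71.2467 Y46.9865
G01 X70.5040 Y44.0042
M5
G0 X47.6693 Y26.2186
M3 S628
G01 X72.0262 Y46.1751 F2056
G01 X95.2297 Y67.1386
G01 X117.2796 Y89.1091
G01 X138.1760 Y112.0866
M5
G0 X80.5049 Y115.6981
M3 S628
G01 X127.0144 Y115.6981 F2056
G01 X127.0144 Y82.7446
G01 X80.5049 Y82.7446
G01 X80.5049 Y115.6981
M5
G0 X0.0000 Y0.0000

1 u = 1 mm; y_m = 124.8439 − y.

[1] `<polygon>` closed polygon, #ff0000→score S628 F2056: (17.2288,31.7199) → (22.4890,7.8796) → (20.9961,20.2770) → (80.8118,114.6770) → (44.2176,103.5743) → (93.9681,69.5404) → (17.2288,31.7199) (closed)

[2] `<path>` line segment, #ff0000→score S628 F2056: (29.4399,49.1209) → (8.9043,71.4341)

[3] `<path>` cubic bezier, #0000ff→engrave S168 F3209: (13.3509,63.8626) → (20.9552,53.4941) → (47.4921,49.0093) → (71.2467,46.9865) → (70.5040,44.0042)

[4] `<path>` quadratic bezier, #ff0000→score S628 F2056: (47.6693,26.2186) → (72.0262,46.1751) → (95.2297,67.1386) → (117.2796,89.1091) → (138.1760,112.0866)

[5] `<polygon>` rectangle, #ff0000→score S628 F2056: (80.5049,115.6981) → (127.0144,115.6981) → (127.0144,82.7446) → (80.5049,82.7446) → (80.5049,115.6981) (closed)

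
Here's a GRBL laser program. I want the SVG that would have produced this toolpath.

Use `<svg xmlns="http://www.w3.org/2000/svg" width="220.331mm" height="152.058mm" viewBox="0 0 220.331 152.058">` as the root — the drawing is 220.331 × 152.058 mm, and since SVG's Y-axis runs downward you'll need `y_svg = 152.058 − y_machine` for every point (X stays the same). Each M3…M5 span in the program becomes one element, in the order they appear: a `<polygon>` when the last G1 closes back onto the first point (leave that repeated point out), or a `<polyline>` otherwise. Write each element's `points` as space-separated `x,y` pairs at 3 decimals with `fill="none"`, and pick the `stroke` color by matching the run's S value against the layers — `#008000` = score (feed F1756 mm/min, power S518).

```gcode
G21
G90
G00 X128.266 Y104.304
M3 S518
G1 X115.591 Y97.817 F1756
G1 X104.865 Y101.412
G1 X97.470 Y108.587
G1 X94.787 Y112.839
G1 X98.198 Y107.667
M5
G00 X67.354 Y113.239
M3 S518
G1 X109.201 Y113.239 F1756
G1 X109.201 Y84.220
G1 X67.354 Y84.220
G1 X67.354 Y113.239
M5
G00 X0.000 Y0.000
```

Each laser-on run becomes one SVG element. Flip Y back into SVG space with y_svg = 152.058 − y_machine. Every run uses S518, so all elements get stroke `#008000` (score).

Run 1: The run is open, so emit a `<polyline>` with points (Y-flipped): 128.266,47.754 115.591,54.241 104.865,50.646 97.470,43.471 94.787,39.219 98.198,44.391.

Run 2: The run returns to its start, so emit a `<polygon>` with points (Y-flipped): 67.354,38.819 109.201,38.819 109.201,67.838 67.354,67.838.

<svg xmlns="http://www.w3.org/2000/svg" width="220.331mm" height="152.058mm" viewBox="0 0 220.331 152.058">
  <polyline points="128.266,47.754 115.591,54.241 104.865,50.646 97.470,43.471 94.787,39.219 98.198,44.391" fill="none" stroke="#008000"/>
  <polygon points="67.354,38.819 109.201,38.819 109.201,67.838 67.354,67.838" fill="none" stroke="#008000"/>
</svg>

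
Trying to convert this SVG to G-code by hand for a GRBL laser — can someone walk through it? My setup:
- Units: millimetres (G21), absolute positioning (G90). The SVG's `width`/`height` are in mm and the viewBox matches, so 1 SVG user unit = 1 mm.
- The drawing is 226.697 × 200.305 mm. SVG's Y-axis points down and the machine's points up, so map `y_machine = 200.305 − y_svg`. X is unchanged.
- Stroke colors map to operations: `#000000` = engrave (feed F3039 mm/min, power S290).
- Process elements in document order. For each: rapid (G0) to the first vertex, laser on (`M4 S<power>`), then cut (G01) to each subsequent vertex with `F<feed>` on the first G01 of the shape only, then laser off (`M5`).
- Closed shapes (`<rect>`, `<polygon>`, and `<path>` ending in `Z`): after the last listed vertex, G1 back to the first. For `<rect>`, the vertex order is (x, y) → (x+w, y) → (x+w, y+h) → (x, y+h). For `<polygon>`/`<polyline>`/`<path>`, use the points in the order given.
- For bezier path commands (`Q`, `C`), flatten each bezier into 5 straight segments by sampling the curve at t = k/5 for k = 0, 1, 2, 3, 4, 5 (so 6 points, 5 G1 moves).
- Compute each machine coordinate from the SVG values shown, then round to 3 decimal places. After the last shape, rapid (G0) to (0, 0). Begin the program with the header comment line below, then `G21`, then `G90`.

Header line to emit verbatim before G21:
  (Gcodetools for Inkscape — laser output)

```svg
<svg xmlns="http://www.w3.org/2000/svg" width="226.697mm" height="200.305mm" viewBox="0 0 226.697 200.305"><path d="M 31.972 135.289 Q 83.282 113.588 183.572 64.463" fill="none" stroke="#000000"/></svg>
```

Since the viewBox matches the mm dimensions, user units are millimetres directly. The only transform is the Y-flip y_m = 200.305 − y_svg.

Shape 1 is a quadratic bezier drawn with `<path>`. Its stroke #000000 means engrave at S290, F3039. After flipping Y the toolpath is (31.972,65.016) → (54.455,74.793) → (80.857,86.765) → (111.177,100.930) → (145.415,117.289) → (183.572,135.842).

(Gcodetools for Inkscape — laser output)
G21
G90
G0 X31.972 Y65.016
M4 S290
G01 X54.455 Y74.793 F3039
G01 X80.857 Y86.765
G01 X111.177 Y100.930
G01 X145.415 Y117.289
G01 X183.572 Y135.842
M5
G0 X0.000 Y0.000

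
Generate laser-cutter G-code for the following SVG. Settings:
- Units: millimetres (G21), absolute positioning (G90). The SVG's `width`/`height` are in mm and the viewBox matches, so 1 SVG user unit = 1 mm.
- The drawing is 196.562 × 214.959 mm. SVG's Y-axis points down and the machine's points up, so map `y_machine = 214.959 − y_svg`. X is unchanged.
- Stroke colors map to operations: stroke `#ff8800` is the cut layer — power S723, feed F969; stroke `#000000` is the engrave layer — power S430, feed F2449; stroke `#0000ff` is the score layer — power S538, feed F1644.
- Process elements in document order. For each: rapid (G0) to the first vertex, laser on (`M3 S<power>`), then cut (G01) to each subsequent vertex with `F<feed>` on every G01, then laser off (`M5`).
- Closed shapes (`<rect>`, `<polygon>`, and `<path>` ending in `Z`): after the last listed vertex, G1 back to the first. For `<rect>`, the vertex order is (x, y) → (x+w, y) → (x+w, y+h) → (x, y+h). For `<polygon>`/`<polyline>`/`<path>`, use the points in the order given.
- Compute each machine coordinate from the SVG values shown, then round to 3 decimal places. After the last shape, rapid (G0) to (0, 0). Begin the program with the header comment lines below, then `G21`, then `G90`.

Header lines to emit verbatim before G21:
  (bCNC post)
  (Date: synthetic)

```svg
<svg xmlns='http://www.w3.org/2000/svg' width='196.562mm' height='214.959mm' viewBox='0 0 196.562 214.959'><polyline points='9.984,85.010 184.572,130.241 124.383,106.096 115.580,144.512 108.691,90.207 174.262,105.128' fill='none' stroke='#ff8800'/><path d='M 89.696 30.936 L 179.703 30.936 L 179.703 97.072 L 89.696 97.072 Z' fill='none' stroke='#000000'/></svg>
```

(bCNC post)
(Date: synthetic)
G21
G90
G0 X9.984 Y129.949
M3 S723
G01 X184.572 Y84.718 F969
G01 X124.383 Y108.863 F969
G01 X115.580 Y70.447 F969
G01 X108.691 Y124.752 F969
G01 X174.262 Y109.831 F969
M5
G0 X89.696 Y184.023
M3 S430
G01 X179.703 Y184.023 F2449
G01 X179.703 Y117.887 F2449
G01 X89.696 Y117.887 F2449
G01 X89.696 Y184.023 F2449
M5
G0 X0.000 Y0.000

Since the viewBox matches the mm dimensions, user units are millimetres directly. The only transform is the Y-flip y_m = 214.959 − y_svg.

Shape 1 is a open polyline drawn with `<polyline>`. Its stroke #ff8800 means cut at S723, F969. After flipping Y the toolpath is (9.984,129.949) → (184.572,84.718) → (124.383,108.863) → (115.580,70.447) → (108.691,124.752) → (174.262,109.831).

Shape 2 is a rectangle drawn with `<path>`. Its stroke #000000 means engrave at S430, F2449. After flipping Y the toolpath is (89.696,184.023) → (179.703,184.023) → (179.703,117.887) → (89.696,117.887) → (89.696,184.023), returning to the start.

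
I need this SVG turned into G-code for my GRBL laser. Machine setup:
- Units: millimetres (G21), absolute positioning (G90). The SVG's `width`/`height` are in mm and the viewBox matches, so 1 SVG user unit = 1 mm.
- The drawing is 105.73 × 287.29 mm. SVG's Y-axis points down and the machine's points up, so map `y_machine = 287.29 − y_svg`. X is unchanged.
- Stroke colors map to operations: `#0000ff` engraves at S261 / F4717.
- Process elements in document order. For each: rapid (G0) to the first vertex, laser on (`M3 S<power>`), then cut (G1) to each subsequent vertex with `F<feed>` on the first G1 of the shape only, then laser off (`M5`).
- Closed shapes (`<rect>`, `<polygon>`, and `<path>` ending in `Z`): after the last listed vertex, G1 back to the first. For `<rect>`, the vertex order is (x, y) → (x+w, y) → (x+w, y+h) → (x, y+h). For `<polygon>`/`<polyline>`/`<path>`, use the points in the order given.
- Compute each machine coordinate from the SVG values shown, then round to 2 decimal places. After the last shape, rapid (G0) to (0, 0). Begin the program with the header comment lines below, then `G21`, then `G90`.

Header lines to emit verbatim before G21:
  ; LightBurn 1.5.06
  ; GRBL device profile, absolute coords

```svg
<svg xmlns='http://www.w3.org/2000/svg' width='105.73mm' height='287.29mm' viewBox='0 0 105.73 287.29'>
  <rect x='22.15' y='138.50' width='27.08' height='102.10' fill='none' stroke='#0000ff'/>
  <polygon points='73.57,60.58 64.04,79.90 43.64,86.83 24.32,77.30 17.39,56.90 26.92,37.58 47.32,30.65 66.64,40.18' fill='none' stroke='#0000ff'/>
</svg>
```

1 u = 1 mm; y_m = 287.29 − y.

[1] `<rect>` rectangle, #0000ff→engrave S261 F4717: (22.15,148.79) → (49.23,148.79) → (49.23,46.69) → (22.15,46.69) → (22.15,148.79) (closed)

[2] `<polygon>` regular polygon, #0000ff→engrave S261 F4717: (73.57,226.71) → (64.04,207.39) → (43.64,200.46) → (24.32,209.99) → (17.39,230.39) → (26.92,249.71) → (47.32,256.64) → (66.64,247.11) → (73.57,226.71) (closed)

; LightBurn 1.5.06
; GRBL device profile, absolute coords
G21
G90
G0 X22.15 Y148.79
M3 S261
G1 X49.23 Y148.79 F4717
G1 X49.23 Y46.69
G1 X22.15 Y46.69
G1 X22.15 Y148.79
M5
G0 X73.57 Y226.71
M3 S261
G1 X64.04 Y207.39 F4717
G1 X43.64 Y200.46
G1 X24.32 Y209.99
G1 X17.39 Y230.39
G1 X26.92 Y249.71
G1 X47.32 Y256.64
G1 X66.64 Y247.11
G1 X73.57 Y226.71
M5
G0 X0.00 Y0.00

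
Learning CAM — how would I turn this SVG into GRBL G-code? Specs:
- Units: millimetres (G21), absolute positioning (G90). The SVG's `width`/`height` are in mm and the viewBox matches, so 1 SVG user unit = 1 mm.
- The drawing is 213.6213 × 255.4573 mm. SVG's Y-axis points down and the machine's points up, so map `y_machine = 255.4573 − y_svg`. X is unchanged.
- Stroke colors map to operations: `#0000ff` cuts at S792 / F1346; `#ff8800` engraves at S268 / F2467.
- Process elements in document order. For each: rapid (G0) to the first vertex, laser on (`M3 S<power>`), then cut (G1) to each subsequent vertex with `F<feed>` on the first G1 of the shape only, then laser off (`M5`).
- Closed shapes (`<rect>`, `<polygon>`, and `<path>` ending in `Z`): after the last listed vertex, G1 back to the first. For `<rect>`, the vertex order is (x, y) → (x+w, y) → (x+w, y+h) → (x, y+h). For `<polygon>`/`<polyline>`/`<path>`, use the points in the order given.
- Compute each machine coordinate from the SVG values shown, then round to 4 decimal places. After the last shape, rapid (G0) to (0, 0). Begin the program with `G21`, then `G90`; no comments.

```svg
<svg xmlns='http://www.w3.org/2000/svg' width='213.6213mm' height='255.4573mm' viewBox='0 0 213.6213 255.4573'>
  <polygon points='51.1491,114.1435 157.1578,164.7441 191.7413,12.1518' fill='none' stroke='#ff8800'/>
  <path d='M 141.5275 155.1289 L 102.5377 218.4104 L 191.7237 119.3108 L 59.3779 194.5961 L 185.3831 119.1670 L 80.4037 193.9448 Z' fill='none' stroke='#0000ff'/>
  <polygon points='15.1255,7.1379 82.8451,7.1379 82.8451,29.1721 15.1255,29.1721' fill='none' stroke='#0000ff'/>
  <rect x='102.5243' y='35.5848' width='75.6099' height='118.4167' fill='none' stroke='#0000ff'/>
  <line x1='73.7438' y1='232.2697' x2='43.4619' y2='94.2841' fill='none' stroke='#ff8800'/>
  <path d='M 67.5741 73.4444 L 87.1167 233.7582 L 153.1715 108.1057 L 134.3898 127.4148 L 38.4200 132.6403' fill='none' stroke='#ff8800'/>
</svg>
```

viewBox `0 0 213.6213 255.4573` with mm width/height → 1 unit = 1 mm. Flip: y_m = 255.4573 − y_svg.

**Shape 1** — `<polygon>` closed polygon, stroke `#ff8800` → engrave (S268, F2467). Machine vertices: (51.1491,141.3138) → (157.1578,90.7132) → (191.7413,243.3055) → (51.1491,141.3138). Closed: final G1 returns to the first vertex.

**Shape 2** — `<path>` closed polygon, stroke `#0000ff` → cut (S792, F1346). Machine vertices: (141.5275,100.3284) → (102.5377,37.0469) → (191.7237,136.1465) → (59.3779,60.8612) → (185.3831,136.2903) → (80.4037,61.5125) → (141.5275,100.3284). Closed: final G1 returns to the first vertex.

**Shape 3** — `<polygon>` rectangle, stroke `#0000ff` → cut (S792, F1346). Machine vertices: (15.1255,248.3194) → (82.8451,248.3194) → (82.8451,226.2852) → (15.1255,226.2852) → (15.1255,248.3194). Closed: final G1 returns to the first vertex.

**Shape 4** — `<rect>` rectangle, stroke `#0000ff` → cut (S792, F1346). Machine vertices: (102.5243,219.8725) → (178.1342,219.8725) → (178.1342,101.4558) → (102.5243,101.4558) → (102.5243,219.8725). Closed: final G1 returns to the first vertex.

**Shape 5** — `<line>` line segment, stroke `#ff8800` → engrave (S268, F2467). Machine vertices: (73.7438,23.1876) → (43.4619,161.1732). Open path.

**Shape 6** — `<path>` open polyline, stroke `#ff8800` → engrave (S268, F2467). Machine vertices: (67.5741,182.0129) → (87.1167,21.6991) → (153.1715,147.3516) → (134.3898,128.0425) → (38.4200,122.8170). Open path.

G21
G90
G0 X51.1491 Y141.3138
M3 S268
G1 X157.1578 Y90.7132 F2467
G1 X191.7413 Y243.3055
G1 X51.1491 Y141.3138
M5
G0 X141.5275 Y100.3284
M3 S792
G1 X102.5377 Y37.0469 F1346
G1 X191.7237 Y136.1465
G1 X59.3779 Y60.8612
G1 X185.3831 Y136.2903
G1 X80.4037 Y61.5125
G1 X141.5275 Y100.3284
M5
G0 X15.1255 Y248.3194
M3 S792
G1 X82.8451 Y248.3194 F1346
G1 X82.8451 Y226.2852
G1 X15.1255 Y226.2852
G1 X15.1255 Y248.3194
M5
G0 X102.5243 Y219.8725
M3 S792
G1 X178.1342 Y219.8725 F1346
G1 X178.1342 Y101.4558
G1 X102.5243 Y101.4558
G1 X102.5243 Y219.8725
M5
G0 X73.7438 Y23.1876
M3 S268
G1 X43.4619 Y161.1732 F2467
M5
G0 X67.5741 Y182.0129
M3 S268
G1 X87.1167 Y21.6991 F2467
G1 X153.1715 Y147.3516
G1 X134.3898 Y128.0425
G1 X38.4200 Y122.8170
M5
G0 X0.0000 Y0.0000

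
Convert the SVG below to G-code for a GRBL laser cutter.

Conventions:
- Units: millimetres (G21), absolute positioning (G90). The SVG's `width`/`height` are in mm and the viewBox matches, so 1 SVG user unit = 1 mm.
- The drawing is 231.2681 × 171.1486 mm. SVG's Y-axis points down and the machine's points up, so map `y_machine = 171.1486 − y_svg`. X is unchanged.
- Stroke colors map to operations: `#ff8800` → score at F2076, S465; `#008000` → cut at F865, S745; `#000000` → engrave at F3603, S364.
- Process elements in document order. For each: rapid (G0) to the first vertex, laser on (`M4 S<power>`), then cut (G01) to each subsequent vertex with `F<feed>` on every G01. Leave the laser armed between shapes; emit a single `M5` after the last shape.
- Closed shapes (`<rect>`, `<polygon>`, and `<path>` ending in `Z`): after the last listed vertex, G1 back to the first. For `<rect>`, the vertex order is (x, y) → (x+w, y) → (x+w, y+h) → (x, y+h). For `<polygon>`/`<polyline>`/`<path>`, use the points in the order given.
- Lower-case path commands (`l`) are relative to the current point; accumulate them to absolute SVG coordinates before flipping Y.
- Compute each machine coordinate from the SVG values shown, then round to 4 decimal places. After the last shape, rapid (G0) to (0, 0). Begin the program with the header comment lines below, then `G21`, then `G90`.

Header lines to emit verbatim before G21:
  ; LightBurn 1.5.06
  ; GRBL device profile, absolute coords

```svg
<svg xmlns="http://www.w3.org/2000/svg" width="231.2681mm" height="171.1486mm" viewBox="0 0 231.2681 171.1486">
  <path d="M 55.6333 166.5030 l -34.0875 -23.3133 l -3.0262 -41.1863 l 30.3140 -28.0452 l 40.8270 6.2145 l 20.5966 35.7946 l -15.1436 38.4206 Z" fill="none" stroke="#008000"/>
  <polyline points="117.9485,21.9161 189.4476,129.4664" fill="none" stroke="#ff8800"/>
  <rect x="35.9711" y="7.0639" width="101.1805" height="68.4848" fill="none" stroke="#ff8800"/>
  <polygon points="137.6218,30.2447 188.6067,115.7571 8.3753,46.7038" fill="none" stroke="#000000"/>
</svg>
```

Since the viewBox matches the mm dimensions, user units are millimetres directly. The only transform is the Y-flip y_m = 171.1486 − y_svg.

Shape 1 is a regular polygon drawn with `<path>`. Its stroke #008000 means cut at S745, F865. After flipping Y the toolpath is (55.6333,4.6456) → (21.5458,27.9589) → (18.5196,69.1452) → (48.8336,97.1904) → (89.6606,90.9759) → (110.2572,55.1813) → (95.1136,16.7607) → (55.6333,4.6456), returning to the start.

Shape 2 is a line segment drawn with `<polyline>`. Its stroke #ff8800 means score at S465, F2076. After flipping Y the toolpath is (117.9485,149.2325) → (189.4476,41.6822).

Shape 3 is a rectangle drawn with `<rect>`. Its stroke #ff8800 means score at S465, F2076. After flipping Y the toolpath is (35.9711,164.0847) → (137.1516,164.0847) → (137.1516,95.5999) → (35.9711,95.5999) → (35.9711,164.0847), returning to the start.

Shape 4 is a closed polygon drawn with `<polygon>`. Its stroke #000000 means engrave at S364, F3603. After flipping Y the toolpath is (137.6218,140.9039) → (188.6067,55.3915) → (8.3753,124.4448) → (137.6218,140.9039), returning to the start.

; LightBurn 1.5.06
; GRBL device profile, absolute coords
G21
G90
G0 X55.6333 Y4.6456
M4 S745
G01 X21.5458 Y27.9589 F865
G01 X18.5196 Y69.1452 F865
G01 X48.8336 Y97.1904 F865
G01 X89.6606 Y90.9759 F865
G01 X110.2572 Y55.1813 F865
G01 X95.1136 Y16.7607 F865
G01 X55.6333 Y4.6456 F865
G0 X117.9485 Y149.2325
M4 S465
G01 X189.4476 Y41.6822 F2076
G0 X35.9711 Y164.0847
M4 S465
G01 X137.1516 Y164.0847 F2076
G01 X137.1516 Y95.5999 F2076
G01 X35.9711 Y95.5999 F2076
G01 X35.9711 Y164.0847 F2076
G0 X137.6218 Y140.9039
M4 S364
G01 X188.6067 Y55.3915 F3603
G01 X8.3753 Y124.4448 F3603
G01 X137.6218 Y140.9039 F3603
M5
G0 X0.0000 Y0.0000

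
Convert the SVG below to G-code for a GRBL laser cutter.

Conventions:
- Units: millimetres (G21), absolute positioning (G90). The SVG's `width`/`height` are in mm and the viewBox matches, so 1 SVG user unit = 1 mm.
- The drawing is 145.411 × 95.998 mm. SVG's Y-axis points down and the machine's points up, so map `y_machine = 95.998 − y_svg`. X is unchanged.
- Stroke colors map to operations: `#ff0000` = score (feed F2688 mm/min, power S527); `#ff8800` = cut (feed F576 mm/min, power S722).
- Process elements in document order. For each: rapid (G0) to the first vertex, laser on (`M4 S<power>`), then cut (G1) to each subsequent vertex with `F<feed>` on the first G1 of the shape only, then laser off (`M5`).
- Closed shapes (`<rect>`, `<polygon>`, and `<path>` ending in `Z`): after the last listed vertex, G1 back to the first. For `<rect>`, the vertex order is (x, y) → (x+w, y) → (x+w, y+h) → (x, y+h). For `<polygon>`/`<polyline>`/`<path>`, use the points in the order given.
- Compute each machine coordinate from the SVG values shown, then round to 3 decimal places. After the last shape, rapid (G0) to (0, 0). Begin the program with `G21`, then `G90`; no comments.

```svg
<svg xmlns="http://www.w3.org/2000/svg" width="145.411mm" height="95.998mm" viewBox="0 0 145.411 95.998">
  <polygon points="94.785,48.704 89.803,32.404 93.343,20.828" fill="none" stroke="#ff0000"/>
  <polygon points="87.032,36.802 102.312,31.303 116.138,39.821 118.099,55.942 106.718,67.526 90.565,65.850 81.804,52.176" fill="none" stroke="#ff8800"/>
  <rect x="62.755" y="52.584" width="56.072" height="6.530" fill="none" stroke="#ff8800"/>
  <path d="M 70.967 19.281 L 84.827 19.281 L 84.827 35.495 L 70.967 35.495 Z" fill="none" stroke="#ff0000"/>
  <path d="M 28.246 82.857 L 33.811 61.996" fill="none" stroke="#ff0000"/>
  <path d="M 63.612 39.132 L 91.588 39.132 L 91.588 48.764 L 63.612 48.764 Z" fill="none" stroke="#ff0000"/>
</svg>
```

viewBox `0 0 145.411 95.998` with mm width/height → 1 unit = 1 mm. Flip: y_m = 95.998 − y_svg.

**Shape 1** — `<polygon>` closed polygon, stroke `#ff0000` → score (S527, F2688). Machine vertices: (94.785,47.294) → (89.803,63.594) → (93.343,75.170) → (94.785,47.294). Closed: final G1 returns to the first vertex.

**Shape 2** — `<polygon>` regular polygon, stroke `#ff8800` → cut (S722, F576). Machine vertices: (87.032,59.196) → (102.312,64.695) → (116.138,56.177) → (118.099,40.056) → (106.718,28.472) → (90.565,30.148) → (81.804,43.822) → (87.032,59.196). Closed: final G1 returns to the first vertex.

**Shape 3** — `<rect>` rectangle, stroke `#ff8800` → cut (S722, F576). Machine vertices: (62.755,43.414) → (118.827,43.414) → (118.827,36.884) → (62.755,36.884) → (62.755,43.414). Closed: final G1 returns to the first vertex.

**Shape 4** — `<path>` rectangle, stroke `#ff0000` → score (S527, F2688). Machine vertices: (70.967,76.717) → (84.827,76.717) → (84.827,60.503) → (70.967,60.503) → (70.967,76.717). Closed: final G1 returns to the first vertex.

**Shape 5** — `<path>` line segment, stroke `#ff0000` → score (S527, F2688). Machine vertices: (28.246,13.141) → (33.811,34.002). Open path.

**Shape 6** — `<path>` rectangle, stroke `#ff0000` → score (S527, F2688). Machine vertices: (63.612,56.866) → (91.588,56.866) → (91.588,47.234) → (63.612,47.234) → (63.612,56.866). Closed: final G1 returns to the first vertex.

G21
G90
G0 X94.785 Y47.294
M4 S527
G1 X89.803 Y63.594 F2688
G1 X93.343 Y75.170
G1 X94.785 Y47.294
M5
G0 X87.032 Y59.196
M4 S722
G1 X102.312 Y64.695 F576
G1 X116.138 Y56.177
G1 X118.099 Y40.056
G1 X106.718 Y28.472
G1 X90.565 Y30.148
G1 X81.804 Y43.822
G1 X87.032 Y59.196
M5
G0 X62.755 Y43.414
M4 S722
G1 X118.827 Y43.414 F576
G1 X118.827 Y36.884
G1 X62.755 Y36.884
G1 X62.755 Y43.414
M5
G0 X70.967 Y76.717
M4 S527
G1 X84.827 Y76.717 F2688
G1 X84.827 Y60.503
G1 X70.967 Y60.503
G1 X70.967 Y76.717
M5
G0 X28.246 Y13.141
M4 S527
G1 X33.811 Y34.002 F2688
M5
G0 X63.612 Y56.866
M4 S527
G1 X91.588 Y56.866 F2688
G1 X91.588 Y47.234
G1 X63.612 Y47.234
G1 X63.612 Y56.866
M5
G0 X0.000 Y0.000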